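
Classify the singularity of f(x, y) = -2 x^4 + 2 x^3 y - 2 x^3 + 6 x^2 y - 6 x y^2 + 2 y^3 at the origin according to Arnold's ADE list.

E7

The Hessian of f at 0 is [[0, 0], [0, 0]] with rank 0, so corank 2. A Groebner basis of the Jacobian ideal J(f) in C{x,y} is {3*x^2 - 6*x*y + y^4 + y^3 + 3*y^2, x^3 + 3*x^2 - 6*x*y + 3*y^2, x^2*y + 3*x^2 - 6*x*y + 3*y^2, 2*x^2 + x*y^2 - 4*x*y - y^3/3 + 2*y^2}; counting standard monomials gives mu = 7. Corank 2; j^3 = -2*(x - y)^3 is a perfect cube, so E-series; the 4-jet and mu = 7 give E_7.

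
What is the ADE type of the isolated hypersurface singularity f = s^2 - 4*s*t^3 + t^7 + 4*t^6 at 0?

A6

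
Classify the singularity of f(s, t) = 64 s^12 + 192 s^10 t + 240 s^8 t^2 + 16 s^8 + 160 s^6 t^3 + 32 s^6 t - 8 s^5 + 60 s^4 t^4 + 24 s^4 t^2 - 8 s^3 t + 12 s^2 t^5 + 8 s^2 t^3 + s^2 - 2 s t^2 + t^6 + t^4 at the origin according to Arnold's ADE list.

A_{5}

The Hessian of f at 0 has rank 1. Corank 1: A-series; mu = 5 gives A_5.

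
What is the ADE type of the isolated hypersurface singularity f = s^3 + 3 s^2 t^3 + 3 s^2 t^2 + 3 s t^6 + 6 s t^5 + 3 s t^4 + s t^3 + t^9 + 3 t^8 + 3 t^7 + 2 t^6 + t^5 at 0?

E_{7}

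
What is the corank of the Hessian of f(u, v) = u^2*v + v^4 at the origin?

2

Hessian at 0 has rank 0.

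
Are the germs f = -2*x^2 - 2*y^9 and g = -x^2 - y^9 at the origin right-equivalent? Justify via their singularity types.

Yes.

The Hessian of f at 0 is [[-4, 0], [0, 0]] with rank 1, so corank 1. A Groebner basis of the Jacobian ideal J(f) in C{x,y} is {y^8, x}; counting standard monomials gives mu = 8. Corank 1: A-series; mu = 8 gives A_8. The Hessian of g at 0 is [[-2, 0], [0, 0]] with rank 1, so corank 1. A Groebner basis of the Jacobian ideal J(g) in C{x,y} is {y^8, x}; counting standard monomials gives mu = 8. Corank 1: A-series; mu = 8 gives A_8. Both have type A_8, hence right-equivalent.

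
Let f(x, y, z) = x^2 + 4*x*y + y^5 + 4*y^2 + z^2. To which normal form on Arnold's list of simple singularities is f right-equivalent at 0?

The Hessian of f at 0 has rank 2. Corank 1: A-series; mu = 4 gives A_4.

A4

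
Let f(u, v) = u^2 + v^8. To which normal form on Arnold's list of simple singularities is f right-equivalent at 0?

The Hessian of f at 0 has rank 1. Corank 1: A-series; mu = 7 gives A_7.

A_7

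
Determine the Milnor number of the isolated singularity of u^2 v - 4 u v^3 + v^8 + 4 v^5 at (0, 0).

9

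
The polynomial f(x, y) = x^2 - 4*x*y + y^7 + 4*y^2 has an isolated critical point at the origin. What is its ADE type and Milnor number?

Type A_{6}, Milnor number mu = 6.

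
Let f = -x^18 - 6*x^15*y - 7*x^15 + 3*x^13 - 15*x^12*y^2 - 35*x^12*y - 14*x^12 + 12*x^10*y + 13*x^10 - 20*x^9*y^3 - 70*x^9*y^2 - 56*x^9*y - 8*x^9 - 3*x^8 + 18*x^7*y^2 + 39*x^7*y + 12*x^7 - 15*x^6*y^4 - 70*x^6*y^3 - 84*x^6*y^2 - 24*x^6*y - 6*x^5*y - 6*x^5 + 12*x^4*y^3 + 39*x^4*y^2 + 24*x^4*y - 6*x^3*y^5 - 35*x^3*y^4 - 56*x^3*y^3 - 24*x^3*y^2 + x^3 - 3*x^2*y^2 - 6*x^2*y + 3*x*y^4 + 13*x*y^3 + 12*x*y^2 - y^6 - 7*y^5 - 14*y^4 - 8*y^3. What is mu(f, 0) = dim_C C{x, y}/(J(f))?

7

The Hessian of f at 0 is [[0, 0], [0, 0]] with rank 0, so corank 2. A Groebner basis of the Jacobian ideal J(f) in C{x,y} is {-x^2 + 4*x*y + y^4 - y^3/3 - 4*y^2, x^3 - 10*x^2 + 40*x*y - 34*y^3/3 - 40*y^2, x^2*y - 11*x^2/3 + 44*x*y/3 - 47*y^3/9 - 44*y^2/3, -x^2 + x*y^2 + 4*x*y - 7*y^3/3 - 4*y^2}; counting standard monomials gives mu = 7. Corank 2; j^3 = (x - 2*y)^3 is a perfect cube, so E-series; the 4-jet and mu = 7 give E_7.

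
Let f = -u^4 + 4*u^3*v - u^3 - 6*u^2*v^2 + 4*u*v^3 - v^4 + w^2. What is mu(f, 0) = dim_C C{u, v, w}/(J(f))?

6

The Hessian of f at 0 has rank 1. Corank 2; j^3 = -u^3 is a perfect cube, so E-series; the 4-jet and mu = 6 give E_6.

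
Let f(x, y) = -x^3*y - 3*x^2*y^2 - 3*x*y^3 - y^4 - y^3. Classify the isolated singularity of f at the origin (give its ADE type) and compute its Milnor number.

The Hessian of f at 0 has rank 0. Corank 2; j^3 = -y^3 is a perfect cube, so E-series; the 4-jet and mu = 7 give E_7.

Type E_7, Milnor number mu = 7.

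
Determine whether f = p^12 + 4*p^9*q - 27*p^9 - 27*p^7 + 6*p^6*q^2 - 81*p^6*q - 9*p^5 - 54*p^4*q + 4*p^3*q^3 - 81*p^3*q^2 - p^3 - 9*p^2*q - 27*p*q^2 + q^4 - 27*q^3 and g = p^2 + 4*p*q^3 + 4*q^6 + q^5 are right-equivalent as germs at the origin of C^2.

The Hessian of f at 0 has rank 0. Corank 2; j^3 = -(p + 3*q)^3 is a perfect cube, so E-series; the 4-jet and mu = 6 give E_6. The Hessian of g at 0 has rank 1. Corank 1: A-series; mu = 4 gives A_4. f is E_6 but g is A_4, hence not right-equivalent.

No.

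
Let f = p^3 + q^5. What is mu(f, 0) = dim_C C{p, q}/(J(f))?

8

The Hessian of f at 0 has rank 0. Corank 2; j^3 = p^3 is a perfect cube, so E-series; the 5-jet and mu = 8 give E_8.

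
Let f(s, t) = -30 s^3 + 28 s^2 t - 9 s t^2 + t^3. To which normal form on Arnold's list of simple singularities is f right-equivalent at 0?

D_{4}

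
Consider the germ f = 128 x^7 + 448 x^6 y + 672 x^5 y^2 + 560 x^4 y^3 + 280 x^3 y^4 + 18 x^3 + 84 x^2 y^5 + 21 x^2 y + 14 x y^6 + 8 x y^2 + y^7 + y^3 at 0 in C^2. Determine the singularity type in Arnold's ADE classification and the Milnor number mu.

Type D_{8}, Milnor number mu = 8.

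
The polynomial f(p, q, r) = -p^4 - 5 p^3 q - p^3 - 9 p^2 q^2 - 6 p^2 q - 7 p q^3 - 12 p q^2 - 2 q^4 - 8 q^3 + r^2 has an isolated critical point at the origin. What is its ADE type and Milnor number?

The Hessian of f at 0 has rank 1. Corank 2; j^3 = -(p + 2*q)^3 is a perfect cube, so E-series; the 4-jet and mu = 7 give E_7.

Type E_{7}, Milnor number mu = 7.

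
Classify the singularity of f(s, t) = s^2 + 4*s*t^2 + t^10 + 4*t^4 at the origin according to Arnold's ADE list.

A_9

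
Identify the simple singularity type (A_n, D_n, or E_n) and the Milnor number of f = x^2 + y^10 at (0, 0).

Type A9, Milnor number mu = 9.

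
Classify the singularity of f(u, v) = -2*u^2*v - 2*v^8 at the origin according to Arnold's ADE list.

D9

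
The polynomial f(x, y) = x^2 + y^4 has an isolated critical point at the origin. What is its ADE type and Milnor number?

Type A_3, Milnor number mu = 3.

The Hessian of f at 0 is [[2, 0], [0, 0]] with rank 1, so corank 1. A Groebner basis of the Jacobian ideal J(f) in C{x,y} is {y^3, x}; counting standard monomials gives mu = 3. Corank 1: A-series; mu = 3 gives A_3.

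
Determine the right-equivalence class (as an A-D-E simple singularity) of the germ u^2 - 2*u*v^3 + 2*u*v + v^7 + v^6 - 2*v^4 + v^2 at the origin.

The Hessian of f at 0 has rank 1. Corank 1: A-series; mu = 6 gives A_6.

A6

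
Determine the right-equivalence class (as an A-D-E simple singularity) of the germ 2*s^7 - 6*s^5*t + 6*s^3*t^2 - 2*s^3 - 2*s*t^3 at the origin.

The Hessian of f at 0 has rank 0. Corank 2; j^3 = -2*s^3 is a perfect cube, so E-series; the 4-jet and mu = 7 give E_7.

E_{7}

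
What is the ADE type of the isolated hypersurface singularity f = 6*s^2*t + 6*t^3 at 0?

The Hessian of f at 0 is [[0, 0], [0, 0]] with rank 0, so corank 2. A Groebner basis of the Jacobian ideal J(f) in C{s,t} is {t^3, s^2 + 3*t^2, s*t}; counting standard monomials gives mu = 4. Corank 2; j^3 = 6*t*(s^2 + t^2) splits into three distinct lines over C (the quadratic factor has nonzero discriminant), so D_4.

D_{4}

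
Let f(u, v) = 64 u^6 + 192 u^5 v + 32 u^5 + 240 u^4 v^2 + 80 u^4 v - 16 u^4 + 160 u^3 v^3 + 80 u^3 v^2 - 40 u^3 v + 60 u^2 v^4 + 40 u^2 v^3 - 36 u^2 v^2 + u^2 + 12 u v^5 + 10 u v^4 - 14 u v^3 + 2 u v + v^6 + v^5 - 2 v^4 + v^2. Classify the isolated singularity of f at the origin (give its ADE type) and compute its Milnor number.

The Hessian of f at 0 is [[2, 2], [2, 2]] with rank 1, so corank 1. A Groebner basis of the Jacobian ideal J(f) in C{u,v} is {u + v^3 + v, u^2 - v^2, u*v + v^2}; counting standard monomials gives mu = 4. Corank 1: A-series; mu = 4 gives A_4.

Type A_4, Milnor number mu = 4.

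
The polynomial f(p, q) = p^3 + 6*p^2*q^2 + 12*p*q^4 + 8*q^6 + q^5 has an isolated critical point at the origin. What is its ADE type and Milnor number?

The Hessian of f at 0 has rank 0. Corank 2; j^3 = p^3 is a perfect cube, so E-series; the 5-jet and mu = 8 give E_8.

Type E_8, Milnor number mu = 8.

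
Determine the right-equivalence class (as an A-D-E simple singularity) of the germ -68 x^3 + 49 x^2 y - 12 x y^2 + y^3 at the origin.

The Hessian of f at 0 has rank 0. Corank 2; j^3 = -(4*x - y)*(17*x^2 - 8*x*y + y^2) splits into three distinct lines over C (the quadratic factor has nonzero discriminant), so D_4.

D_4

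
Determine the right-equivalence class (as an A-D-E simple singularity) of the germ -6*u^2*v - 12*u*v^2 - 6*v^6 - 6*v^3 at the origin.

The Hessian of f at 0 is [[0, 0], [0, 0]] with rank 0, so corank 2. A Groebner basis of the Jacobian ideal J(f) in C{u,v} is {u^2/6 + v^5 - v^2/6, u^3 + v^3, u*v + v^2}; counting standard monomials gives mu = 7. Corank 2; j^3 = -6*v*(u + v)^2 has shape L^2 M (L != M), so D-series; mu = 7 gives D_7.

D_7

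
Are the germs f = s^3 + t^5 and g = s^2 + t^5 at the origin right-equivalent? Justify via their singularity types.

No.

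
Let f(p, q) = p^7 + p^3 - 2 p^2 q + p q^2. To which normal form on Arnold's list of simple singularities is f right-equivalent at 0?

The Hessian of f at 0 has rank 0. Corank 2; j^3 = p*(p - q)^2 has shape L^2 M (L != M), so D-series; mu = 8 gives D_8.

D_{8}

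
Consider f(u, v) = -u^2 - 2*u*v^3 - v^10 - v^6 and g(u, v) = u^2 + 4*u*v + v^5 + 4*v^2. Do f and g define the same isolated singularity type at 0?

No.

The Hessian of f at 0 has rank 1. Corank 1: A-series; mu = 9 gives A_9. The Hessian of g at 0 has rank 1. Corank 1: A-series; mu = 4 gives A_4. f is A_9 but g is A_4, hence not right-equivalent.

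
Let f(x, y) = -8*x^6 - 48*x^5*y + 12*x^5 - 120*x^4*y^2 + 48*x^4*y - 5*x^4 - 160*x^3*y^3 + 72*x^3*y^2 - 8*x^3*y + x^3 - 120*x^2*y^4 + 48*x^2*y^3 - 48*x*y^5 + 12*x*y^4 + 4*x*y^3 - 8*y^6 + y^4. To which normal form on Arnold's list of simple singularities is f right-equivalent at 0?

The Hessian of f at 0 has rank 0. Corank 2; j^3 = x^3 is a perfect cube, so E-series; the 4-jet and mu = 6 give E_6.

E_{6}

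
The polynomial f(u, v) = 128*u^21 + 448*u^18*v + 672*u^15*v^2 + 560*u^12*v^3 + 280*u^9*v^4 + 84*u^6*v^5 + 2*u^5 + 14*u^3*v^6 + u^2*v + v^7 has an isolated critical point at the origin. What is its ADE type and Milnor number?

Type D_{8}, Milnor number mu = 8.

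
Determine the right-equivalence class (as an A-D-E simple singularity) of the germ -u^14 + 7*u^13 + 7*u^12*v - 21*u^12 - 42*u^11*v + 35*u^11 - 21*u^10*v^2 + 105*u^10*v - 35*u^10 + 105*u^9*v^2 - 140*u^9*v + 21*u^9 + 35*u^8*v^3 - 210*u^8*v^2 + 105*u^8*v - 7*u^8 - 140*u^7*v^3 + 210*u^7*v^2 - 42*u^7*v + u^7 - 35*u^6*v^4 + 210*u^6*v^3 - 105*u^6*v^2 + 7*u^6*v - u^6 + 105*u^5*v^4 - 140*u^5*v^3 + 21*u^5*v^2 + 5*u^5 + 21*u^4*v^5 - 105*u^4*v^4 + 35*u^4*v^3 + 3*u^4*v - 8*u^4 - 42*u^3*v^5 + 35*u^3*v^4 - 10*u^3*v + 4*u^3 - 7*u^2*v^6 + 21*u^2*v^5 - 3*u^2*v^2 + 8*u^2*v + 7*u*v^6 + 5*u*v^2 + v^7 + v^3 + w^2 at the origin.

D_{8}

The Hessian of f at 0 has rank 1. Corank 2; j^3 = (u + v)*(2*u + v)^2 has shape L^2 M (L != M), so D-series; mu = 8 gives D_8.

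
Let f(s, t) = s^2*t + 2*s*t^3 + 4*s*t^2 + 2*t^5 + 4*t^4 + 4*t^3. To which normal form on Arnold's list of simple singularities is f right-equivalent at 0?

D_{6}

The Hessian of f at 0 has rank 0. Corank 2; j^3 = t*(s + 2*t)^2 has shape L^2 M (L != M), so D-series; mu = 6 gives D_6.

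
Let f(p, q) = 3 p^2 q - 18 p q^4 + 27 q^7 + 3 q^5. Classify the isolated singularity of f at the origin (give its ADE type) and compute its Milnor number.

The Hessian of f at 0 is [[0, 0], [0, 0]] with rank 0, so corank 2. A Groebner basis of the Jacobian ideal J(f) in C{p,q} is {-p*q/3 + q^4, p*q^2, p^2 + 5*p*q/3}; counting standard monomials gives mu = 6. Corank 2; j^3 = 3*p^2*q has shape L^2 M (L != M), so D-series; mu = 6 gives D_6.

Type D_{6}, Milnor number mu = 6.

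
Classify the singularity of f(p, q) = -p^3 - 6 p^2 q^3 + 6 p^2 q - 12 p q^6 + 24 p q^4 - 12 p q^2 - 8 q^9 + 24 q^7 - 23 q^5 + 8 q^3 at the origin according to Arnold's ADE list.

E8

The Hessian of f at 0 has rank 0. Corank 2; j^3 = -(p - 2*q)^3 is a perfect cube, so E-series; the 5-jet and mu = 8 give E_8.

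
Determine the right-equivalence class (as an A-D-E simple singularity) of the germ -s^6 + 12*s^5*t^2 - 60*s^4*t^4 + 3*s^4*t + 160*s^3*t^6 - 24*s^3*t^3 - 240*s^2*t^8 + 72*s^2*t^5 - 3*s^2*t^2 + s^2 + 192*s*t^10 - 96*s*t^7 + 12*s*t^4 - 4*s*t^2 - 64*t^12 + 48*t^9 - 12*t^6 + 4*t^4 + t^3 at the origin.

The Hessian of f at 0 has rank 1. Corank 1: A-series; mu = 2 gives A_2.

A_{2}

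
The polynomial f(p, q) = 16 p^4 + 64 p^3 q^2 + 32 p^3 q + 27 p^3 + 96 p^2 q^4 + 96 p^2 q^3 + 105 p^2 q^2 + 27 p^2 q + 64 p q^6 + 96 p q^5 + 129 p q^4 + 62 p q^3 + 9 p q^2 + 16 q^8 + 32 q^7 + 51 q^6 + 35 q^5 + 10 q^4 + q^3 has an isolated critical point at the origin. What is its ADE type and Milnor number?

Type E_{6}, Milnor number mu = 6.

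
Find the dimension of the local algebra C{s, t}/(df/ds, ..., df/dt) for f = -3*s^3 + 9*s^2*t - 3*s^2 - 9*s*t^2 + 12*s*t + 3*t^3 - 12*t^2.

2

The Hessian of f at 0 has rank 1. Corank 1: A-series; mu = 2 gives A_2.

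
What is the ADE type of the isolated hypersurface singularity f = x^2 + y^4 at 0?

The Hessian of f at 0 is [[2, 0], [0, 0]] with rank 1, so corank 1. A Groebner basis of the Jacobian ideal J(f) in C{x,y} is {y^3, x}; counting standard monomials gives mu = 3. Corank 1: A-series; mu = 3 gives A_3.

A_3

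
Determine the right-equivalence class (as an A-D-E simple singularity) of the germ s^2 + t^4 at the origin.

A_3

The Hessian of f at 0 is [[2, 0], [0, 0]] with rank 1, so corank 1. A Groebner basis of the Jacobian ideal J(f) in C{s,t} is {t^3, s}; counting standard monomials gives mu = 3. Corank 1: A-series; mu = 3 gives A_3.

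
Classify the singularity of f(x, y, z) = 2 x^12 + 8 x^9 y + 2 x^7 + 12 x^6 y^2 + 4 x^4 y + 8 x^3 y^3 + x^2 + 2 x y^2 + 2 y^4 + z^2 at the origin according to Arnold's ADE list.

A3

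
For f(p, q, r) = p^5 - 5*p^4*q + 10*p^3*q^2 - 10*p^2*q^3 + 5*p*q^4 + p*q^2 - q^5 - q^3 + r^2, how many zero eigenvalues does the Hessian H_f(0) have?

Hessian at 0 has rank 1.

2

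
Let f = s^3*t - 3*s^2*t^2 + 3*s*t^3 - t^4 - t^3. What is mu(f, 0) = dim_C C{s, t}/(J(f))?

7

The Hessian of f at 0 has rank 0. Corank 2; j^3 = -t^3 is a perfect cube, so E-series; the 4-jet and mu = 7 give E_7.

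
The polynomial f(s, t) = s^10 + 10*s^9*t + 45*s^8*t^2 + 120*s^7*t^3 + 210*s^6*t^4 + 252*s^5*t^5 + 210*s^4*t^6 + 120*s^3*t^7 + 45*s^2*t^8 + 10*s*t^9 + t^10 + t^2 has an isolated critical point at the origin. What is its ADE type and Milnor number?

Type A_9, Milnor number mu = 9.

The Hessian of f at 0 is [[0, 0], [0, 2]] with rank 1, so corank 1. A Groebner basis of the Jacobian ideal J(f) in C{s,t} is {s^9, t}; counting standard monomials gives mu = 9. Corank 1: A-series; mu = 9 gives A_9.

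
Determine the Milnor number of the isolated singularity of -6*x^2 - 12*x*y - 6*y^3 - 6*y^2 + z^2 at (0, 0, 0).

2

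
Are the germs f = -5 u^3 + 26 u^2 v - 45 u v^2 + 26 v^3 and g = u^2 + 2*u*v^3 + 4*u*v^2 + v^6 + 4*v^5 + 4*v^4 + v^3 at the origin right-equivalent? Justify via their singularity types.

No.

The Hessian of f at 0 is [[0, 0], [0, 0]] with rank 0, so corank 2. A Groebner basis of the Jacobian ideal J(f) in C{u,v} is {v^3, u^2 + 3*v^2, u*v}; counting standard monomials gives mu = 4. Corank 2; j^3 = -(u - 2*v)*(5*u^2 - 16*u*v + 13*v^2) splits into three distinct lines over C (the quadratic factor has nonzero discriminant), so D_4. The Hessian of g at 0 is [[2, 0], [0, 0]] with rank 1, so corank 1. A Groebner basis of the Jacobian ideal J(g) in C{u,v} is {v^2, u}; counting standard monomials gives mu = 2. Corank 1: A-series; mu = 2 gives A_2. f is D_4 but g is A_2, hence not right-equivalent.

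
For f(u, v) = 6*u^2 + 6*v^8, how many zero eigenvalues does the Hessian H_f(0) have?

1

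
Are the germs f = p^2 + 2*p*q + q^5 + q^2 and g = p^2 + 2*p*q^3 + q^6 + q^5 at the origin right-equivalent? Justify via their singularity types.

Yes.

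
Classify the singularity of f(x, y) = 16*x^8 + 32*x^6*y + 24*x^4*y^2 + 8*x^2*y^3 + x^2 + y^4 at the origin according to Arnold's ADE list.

The Hessian of f at 0 has rank 1. Corank 1: A-series; mu = 3 gives A_3.

A_3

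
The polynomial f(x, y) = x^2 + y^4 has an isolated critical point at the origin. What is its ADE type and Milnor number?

Type A_3, Milnor number mu = 3.

The Hessian of f at 0 has rank 1. Corank 1: A-series; mu = 3 gives A_3.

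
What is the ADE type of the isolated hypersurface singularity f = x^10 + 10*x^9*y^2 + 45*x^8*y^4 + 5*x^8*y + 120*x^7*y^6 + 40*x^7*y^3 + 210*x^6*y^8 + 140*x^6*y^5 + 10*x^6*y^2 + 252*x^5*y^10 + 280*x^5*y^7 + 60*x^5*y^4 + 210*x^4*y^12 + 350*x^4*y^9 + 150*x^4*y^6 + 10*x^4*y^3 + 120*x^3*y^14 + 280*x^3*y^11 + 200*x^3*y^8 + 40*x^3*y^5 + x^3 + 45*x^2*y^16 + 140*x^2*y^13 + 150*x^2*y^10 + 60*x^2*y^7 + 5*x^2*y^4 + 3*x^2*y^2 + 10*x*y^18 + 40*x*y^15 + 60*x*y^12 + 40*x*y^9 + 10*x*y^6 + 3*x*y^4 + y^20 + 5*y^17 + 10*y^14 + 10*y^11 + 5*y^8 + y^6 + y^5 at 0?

E_{8}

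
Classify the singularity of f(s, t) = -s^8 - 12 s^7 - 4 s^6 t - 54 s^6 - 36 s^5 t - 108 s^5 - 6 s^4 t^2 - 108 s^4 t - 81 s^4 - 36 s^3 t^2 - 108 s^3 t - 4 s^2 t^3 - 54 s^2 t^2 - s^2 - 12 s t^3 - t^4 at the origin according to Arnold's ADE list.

A_3

The Hessian of f at 0 has rank 1. Corank 1: A-series; mu = 3 gives A_3.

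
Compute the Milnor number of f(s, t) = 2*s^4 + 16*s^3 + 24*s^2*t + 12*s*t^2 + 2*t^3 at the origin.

6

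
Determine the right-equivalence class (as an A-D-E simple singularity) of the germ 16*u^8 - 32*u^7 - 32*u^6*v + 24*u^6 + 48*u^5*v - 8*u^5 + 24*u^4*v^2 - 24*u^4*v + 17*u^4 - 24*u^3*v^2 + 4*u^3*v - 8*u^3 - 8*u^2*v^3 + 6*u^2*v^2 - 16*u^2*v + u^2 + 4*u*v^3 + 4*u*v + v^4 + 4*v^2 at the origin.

A3

The Hessian of f at 0 is [[2, 4], [4, 8]] with rank 1, so corank 1. A Groebner basis of the Jacobian ideal J(f) in C{u,v} is {u^2 - u/4 - v/2, u*v + u/8 + v/4, -u/16 + v^2 - v/8}; counting standard monomials gives mu = 3. Corank 1: A-series; mu = 3 gives A_3.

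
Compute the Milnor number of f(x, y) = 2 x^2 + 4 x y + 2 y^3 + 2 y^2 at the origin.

2

The Hessian of f at 0 has rank 1. Corank 1: A-series; mu = 2 gives A_2.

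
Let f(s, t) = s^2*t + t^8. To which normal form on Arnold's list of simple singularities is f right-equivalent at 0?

The Hessian of f at 0 is [[0, 0], [0, 0]] with rank 0, so corank 2. A Groebner basis of the Jacobian ideal J(f) in C{s,t} is {s^2/8 + t^7, s^3, s*t}; counting standard monomials gives mu = 9. Corank 2; j^3 = s^2*t has shape L^2 M (L != M), so D-series; mu = 9 gives D_9.

D9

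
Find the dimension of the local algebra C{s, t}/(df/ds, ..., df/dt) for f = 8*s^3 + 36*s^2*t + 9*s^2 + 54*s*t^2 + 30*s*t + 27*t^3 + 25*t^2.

The Hessian of f at 0 is [[18, 30], [30, 50]] with rank 1, so corank 1. A Groebner basis of the Jacobian ideal J(f) in C{s,t} is {t^2, s + 5*t/3}; counting standard monomials gives mu = 2. Corank 1: A-series; mu = 2 gives A_2.

2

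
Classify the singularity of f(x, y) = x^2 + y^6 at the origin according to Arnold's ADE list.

The Hessian of f at 0 has rank 1. Corank 1: A-series; mu = 5 gives A_5.

A_{5}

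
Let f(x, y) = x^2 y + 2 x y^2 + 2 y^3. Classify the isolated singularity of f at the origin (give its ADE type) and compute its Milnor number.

Type D_{4}, Milnor number mu = 4.

The Hessian of f at 0 has rank 0. Corank 2; j^3 = y*(x^2 + 2*x*y + 2*y^2) splits into three distinct lines over C (the quadratic factor has nonzero discriminant), so D_4.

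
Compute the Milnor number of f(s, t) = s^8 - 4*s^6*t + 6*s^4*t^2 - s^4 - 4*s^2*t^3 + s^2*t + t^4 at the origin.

5

The Hessian of f at 0 has rank 0. Corank 2; j^3 = s^2*t has shape L^2 M (L != M), so D-series; mu = 5 gives D_5.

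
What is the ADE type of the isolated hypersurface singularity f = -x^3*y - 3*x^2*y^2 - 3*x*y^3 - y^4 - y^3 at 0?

The Hessian of f at 0 has rank 0. Corank 2; j^3 = -y^3 is a perfect cube, so E-series; the 4-jet and mu = 7 give E_7.

E_{7}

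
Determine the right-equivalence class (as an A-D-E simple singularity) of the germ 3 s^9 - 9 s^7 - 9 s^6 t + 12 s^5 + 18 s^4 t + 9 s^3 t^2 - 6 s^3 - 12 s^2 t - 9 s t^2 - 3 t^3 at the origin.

D4

The Hessian of f at 0 has rank 0. Corank 2; j^3 = -3*(s + t)*(2*s^2 + 2*s*t + t^2) splits into three distinct lines over C (the quadratic factor has nonzero discriminant), so D_4.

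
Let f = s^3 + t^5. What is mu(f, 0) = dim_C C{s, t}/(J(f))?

The Hessian of f at 0 is [[0, 0], [0, 0]] with rank 0, so corank 2. A Groebner basis of the Jacobian ideal J(f) in C{s,t} is {t^4, s^2}; counting standard monomials gives mu = 8. Corank 2; j^3 = s^3 is a perfect cube, so E-series; the 5-jet and mu = 8 give E_8.

8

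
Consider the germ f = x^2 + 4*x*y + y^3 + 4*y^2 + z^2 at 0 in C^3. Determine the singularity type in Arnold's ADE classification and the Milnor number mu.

Type A_{2}, Milnor number mu = 2.

The Hessian of f at 0 is [[2, 4, 0], [4, 8, 0], [0, 0, 2]] with rank 2, so corank 1. A Groebner basis of the Jacobian ideal J(f) in C{x,y,z} is {y^2, x + 2*y, z}; counting standard monomials gives mu = 2. Corank 1: A-series; mu = 2 gives A_2.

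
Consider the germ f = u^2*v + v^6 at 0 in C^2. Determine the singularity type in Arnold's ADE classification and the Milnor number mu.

Type D_7, Milnor number mu = 7.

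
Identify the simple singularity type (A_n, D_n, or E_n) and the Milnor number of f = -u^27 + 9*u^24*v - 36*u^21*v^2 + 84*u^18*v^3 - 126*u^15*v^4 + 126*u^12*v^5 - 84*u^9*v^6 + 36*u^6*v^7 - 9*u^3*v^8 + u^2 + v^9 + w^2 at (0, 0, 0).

Type A8, Milnor number mu = 8.

The Hessian of f at 0 is [[2, 0, 0], [0, 0, 0], [0, 0, 2]] with rank 2, so corank 1. A Groebner basis of the Jacobian ideal J(f) in C{u,v,w} is {v^8, u, w}; counting standard monomials gives mu = 8. Corank 1: A-series; mu = 8 gives A_8.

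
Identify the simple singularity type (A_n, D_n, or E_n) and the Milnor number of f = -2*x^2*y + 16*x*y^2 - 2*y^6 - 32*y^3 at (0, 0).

Type D_7, Milnor number mu = 7.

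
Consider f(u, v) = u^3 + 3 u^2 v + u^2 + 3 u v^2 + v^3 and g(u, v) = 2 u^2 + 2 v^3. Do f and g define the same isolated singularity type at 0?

Yes.

The Hessian of f at 0 is [[2, 0], [0, 0]] with rank 1, so corank 1. A Groebner basis of the Jacobian ideal J(f) in C{u,v} is {v^2, u}; counting standard monomials gives mu = 2. Corank 1: A-series; mu = 2 gives A_2. The Hessian of g at 0 is [[4, 0], [0, 0]] with rank 1, so corank 1. A Groebner basis of the Jacobian ideal J(g) in C{u,v} is {v^2, u}; counting standard monomials gives mu = 2. Corank 1: A-series; mu = 2 gives A_2. Both have type A_2, hence right-equivalent.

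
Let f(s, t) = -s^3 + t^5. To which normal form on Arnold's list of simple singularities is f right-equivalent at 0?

The Hessian of f at 0 is [[0, 0], [0, 0]] with rank 0, so corank 2. A Groebner basis of the Jacobian ideal J(f) in C{s,t} is {t^4, s^2}; counting standard monomials gives mu = 8. Corank 2; j^3 = -s^3 is a perfect cube, so E-series; the 5-jet and mu = 8 give E_8.

E_{8}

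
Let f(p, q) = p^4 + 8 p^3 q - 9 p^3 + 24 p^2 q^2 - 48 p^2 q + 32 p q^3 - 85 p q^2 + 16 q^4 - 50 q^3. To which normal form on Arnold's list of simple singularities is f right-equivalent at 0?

The Hessian of f at 0 has rank 0. Corank 2; j^3 = -(p + 2*q)*(3*p + 5*q)^2 has shape L^2 M (L != M), so D-series; mu = 5 gives D_5.

D_5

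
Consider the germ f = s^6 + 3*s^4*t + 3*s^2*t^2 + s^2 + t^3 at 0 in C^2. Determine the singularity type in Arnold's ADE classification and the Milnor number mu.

Type A_{2}, Milnor number mu = 2.

The Hessian of f at 0 has rank 1. Corank 1: A-series; mu = 2 gives A_2.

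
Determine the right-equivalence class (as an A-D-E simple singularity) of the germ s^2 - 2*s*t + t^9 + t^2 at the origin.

A_{8}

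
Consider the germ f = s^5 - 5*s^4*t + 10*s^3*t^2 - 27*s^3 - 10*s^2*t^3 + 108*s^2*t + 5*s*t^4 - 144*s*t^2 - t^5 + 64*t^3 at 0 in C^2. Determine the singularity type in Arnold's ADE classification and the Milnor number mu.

The Hessian of f at 0 has rank 0. Corank 2; j^3 = -(3*s - 4*t)^3 is a perfect cube, so E-series; the 5-jet and mu = 8 give E_8.

Type E_8, Milnor number mu = 8.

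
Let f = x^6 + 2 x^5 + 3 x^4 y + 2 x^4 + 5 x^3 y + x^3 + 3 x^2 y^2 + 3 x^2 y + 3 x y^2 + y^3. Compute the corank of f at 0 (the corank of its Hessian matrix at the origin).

2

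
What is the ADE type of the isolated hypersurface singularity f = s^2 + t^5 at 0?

A_{4}

The Hessian of f at 0 has rank 1. Corank 1: A-series; mu = 4 gives A_4.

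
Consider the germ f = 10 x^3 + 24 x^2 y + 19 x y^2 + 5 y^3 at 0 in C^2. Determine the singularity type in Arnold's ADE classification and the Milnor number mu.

Type D_{4}, Milnor number mu = 4.

The Hessian of f at 0 has rank 0. Corank 2; j^3 = (x + y)*(10*x^2 + 14*x*y + 5*y^2) splits into three distinct lines over C (the quadratic factor has nonzero discriminant), so D_4.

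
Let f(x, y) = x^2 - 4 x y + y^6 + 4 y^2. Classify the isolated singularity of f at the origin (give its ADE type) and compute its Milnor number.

Type A_5, Milnor number mu = 5.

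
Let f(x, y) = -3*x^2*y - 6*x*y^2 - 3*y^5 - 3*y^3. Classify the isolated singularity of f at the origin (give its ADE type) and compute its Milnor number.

Type D_{6}, Milnor number mu = 6.

The Hessian of f at 0 has rank 0. Corank 2; j^3 = -3*y*(x + y)^2 has shape L^2 M (L != M), so D-series; mu = 6 gives D_6.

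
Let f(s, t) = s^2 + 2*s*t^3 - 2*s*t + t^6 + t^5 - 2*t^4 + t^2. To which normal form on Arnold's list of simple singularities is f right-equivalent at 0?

A4

The Hessian of f at 0 has rank 1. Corank 1: A-series; mu = 4 gives A_4.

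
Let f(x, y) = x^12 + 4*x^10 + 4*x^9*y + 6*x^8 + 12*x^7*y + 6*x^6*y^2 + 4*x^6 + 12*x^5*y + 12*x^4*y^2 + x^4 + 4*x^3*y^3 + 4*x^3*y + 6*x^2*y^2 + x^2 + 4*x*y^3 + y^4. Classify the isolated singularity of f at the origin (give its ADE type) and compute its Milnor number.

Type A_3, Milnor number mu = 3.

The Hessian of f at 0 has rank 1. Corank 1: A-series; mu = 3 gives A_3.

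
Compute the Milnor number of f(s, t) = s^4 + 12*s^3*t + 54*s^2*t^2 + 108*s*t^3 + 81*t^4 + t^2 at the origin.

The Hessian of f at 0 has rank 1. Corank 1: A-series; mu = 3 gives A_3.

3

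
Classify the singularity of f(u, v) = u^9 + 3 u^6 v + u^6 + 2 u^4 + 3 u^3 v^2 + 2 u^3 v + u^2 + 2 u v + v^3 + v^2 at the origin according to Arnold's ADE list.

A_{2}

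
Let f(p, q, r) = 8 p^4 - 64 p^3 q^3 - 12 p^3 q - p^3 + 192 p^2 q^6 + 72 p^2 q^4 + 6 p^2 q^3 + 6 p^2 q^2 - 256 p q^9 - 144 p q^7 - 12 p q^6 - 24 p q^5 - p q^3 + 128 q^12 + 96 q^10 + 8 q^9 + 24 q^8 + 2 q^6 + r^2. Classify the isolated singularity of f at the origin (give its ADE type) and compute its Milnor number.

Type E_7, Milnor number mu = 7.

The Hessian of f at 0 has rank 1. Corank 2; j^3 = -p^3 is a perfect cube, so E-series; the 4-jet and mu = 7 give E_7.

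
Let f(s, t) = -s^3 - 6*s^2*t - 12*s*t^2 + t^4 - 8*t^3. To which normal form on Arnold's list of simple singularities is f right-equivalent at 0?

E_{6}

The Hessian of f at 0 has rank 0. Corank 2; j^3 = -(s + 2*t)^3 is a perfect cube, so E-series; the 4-jet and mu = 6 give E_6.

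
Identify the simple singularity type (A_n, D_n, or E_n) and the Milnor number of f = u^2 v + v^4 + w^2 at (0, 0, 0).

The Hessian of f at 0 has rank 1. Corank 2; j^3 = u^2*v has shape L^2 M (L != M), so D-series; mu = 5 gives D_5.

Type D5, Milnor number mu = 5.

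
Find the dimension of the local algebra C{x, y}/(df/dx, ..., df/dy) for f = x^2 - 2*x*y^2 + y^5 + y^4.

4

The Hessian of f at 0 has rank 1. Corank 1: A-series; mu = 4 gives A_4.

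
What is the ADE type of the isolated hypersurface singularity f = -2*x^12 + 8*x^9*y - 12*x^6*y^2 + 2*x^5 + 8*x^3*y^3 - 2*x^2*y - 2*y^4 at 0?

D_{5}

The Hessian of f at 0 has rank 0. Corank 2; j^3 = -2*x^2*y has shape L^2 M (L != M), so D-series; mu = 5 gives D_5.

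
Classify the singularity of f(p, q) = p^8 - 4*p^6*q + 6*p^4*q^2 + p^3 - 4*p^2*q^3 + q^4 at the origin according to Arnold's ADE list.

E_6

The Hessian of f at 0 has rank 0. Corank 2; j^3 = p^3 is a perfect cube, so E-series; the 4-jet and mu = 6 give E_6.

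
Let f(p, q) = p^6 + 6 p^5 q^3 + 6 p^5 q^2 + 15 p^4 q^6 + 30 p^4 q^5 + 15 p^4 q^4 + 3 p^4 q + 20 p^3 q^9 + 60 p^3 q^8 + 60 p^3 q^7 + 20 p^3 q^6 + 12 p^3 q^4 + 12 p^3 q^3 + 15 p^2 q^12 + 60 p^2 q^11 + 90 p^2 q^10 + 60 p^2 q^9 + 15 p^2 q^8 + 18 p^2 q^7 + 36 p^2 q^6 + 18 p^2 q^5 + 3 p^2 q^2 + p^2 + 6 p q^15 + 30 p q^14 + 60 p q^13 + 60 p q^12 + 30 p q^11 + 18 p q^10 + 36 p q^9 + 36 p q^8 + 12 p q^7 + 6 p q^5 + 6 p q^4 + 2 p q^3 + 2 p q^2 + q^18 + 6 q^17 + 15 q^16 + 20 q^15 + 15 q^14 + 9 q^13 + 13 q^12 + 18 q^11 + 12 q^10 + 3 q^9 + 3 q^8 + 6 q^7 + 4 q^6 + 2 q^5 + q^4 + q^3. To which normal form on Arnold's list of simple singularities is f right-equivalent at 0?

The Hessian of f at 0 has rank 1. Corank 1: A-series; mu = 2 gives A_2.

A2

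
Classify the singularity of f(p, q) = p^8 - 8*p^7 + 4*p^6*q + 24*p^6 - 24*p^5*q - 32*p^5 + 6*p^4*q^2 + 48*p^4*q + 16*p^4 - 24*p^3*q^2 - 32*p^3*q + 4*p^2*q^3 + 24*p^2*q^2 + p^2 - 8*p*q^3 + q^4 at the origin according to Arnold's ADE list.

The Hessian of f at 0 is [[2, 0], [0, 0]] with rank 1, so corank 1. A Groebner basis of the Jacobian ideal J(f) in C{p,q} is {q^3, p}; counting standard monomials gives mu = 3. Corank 1: A-series; mu = 3 gives A_3.

A3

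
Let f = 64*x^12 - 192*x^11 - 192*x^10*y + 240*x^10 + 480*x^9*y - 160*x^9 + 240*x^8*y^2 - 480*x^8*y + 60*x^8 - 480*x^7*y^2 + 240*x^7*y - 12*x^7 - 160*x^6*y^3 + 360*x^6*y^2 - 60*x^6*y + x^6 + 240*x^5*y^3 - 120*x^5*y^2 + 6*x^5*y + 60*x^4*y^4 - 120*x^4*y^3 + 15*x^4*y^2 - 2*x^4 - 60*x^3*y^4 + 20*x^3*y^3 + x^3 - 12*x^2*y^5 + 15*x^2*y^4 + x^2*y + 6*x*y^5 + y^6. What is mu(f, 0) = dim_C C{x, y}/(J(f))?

The Hessian of f at 0 has rank 0. Corank 2; j^3 = x^2*(x + y) has shape L^2 M (L != M), so D-series; mu = 7 gives D_7.

7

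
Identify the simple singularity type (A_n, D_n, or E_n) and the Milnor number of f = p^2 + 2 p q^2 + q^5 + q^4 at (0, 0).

The Hessian of f at 0 has rank 1. Corank 1: A-series; mu = 4 gives A_4.

Type A_{4}, Milnor number mu = 4.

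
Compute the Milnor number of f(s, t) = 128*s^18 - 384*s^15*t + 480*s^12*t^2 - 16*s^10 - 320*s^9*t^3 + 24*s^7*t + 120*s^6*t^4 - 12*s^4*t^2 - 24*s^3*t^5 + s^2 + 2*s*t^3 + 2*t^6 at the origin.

5

The Hessian of f at 0 has rank 1. Corank 1: A-series; mu = 5 gives A_5.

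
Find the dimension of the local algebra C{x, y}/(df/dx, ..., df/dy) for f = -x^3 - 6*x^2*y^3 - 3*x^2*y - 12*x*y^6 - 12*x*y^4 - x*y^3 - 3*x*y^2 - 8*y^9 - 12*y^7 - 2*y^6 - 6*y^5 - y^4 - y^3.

7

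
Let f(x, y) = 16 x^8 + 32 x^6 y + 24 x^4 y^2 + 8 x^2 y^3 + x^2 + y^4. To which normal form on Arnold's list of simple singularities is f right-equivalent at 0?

The Hessian of f at 0 has rank 1. Corank 1: A-series; mu = 3 gives A_3.

A_{3}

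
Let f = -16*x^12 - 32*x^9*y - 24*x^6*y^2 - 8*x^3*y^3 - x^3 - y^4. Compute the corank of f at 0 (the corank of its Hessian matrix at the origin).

2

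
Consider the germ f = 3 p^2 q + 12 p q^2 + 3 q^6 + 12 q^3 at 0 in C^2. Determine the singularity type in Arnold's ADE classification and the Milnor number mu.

Type D_{7}, Milnor number mu = 7.

The Hessian of f at 0 has rank 0. Corank 2; j^3 = 3*q*(p + 2*q)^2 has shape L^2 M (L != M), so D-series; mu = 7 gives D_7.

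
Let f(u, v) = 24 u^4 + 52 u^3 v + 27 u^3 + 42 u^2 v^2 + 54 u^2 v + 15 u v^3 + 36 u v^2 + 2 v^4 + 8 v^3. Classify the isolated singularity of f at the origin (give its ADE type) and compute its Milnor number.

Type E_{7}, Milnor number mu = 7.

The Hessian of f at 0 is [[0, 0], [0, 0]] with rank 0, so corank 2. A Groebner basis of the Jacobian ideal J(f) in C{u,v} is {19683*u^2/4 + 6561*u*v + v^4 - 27*v^3/4 + 2187*v^2, u^3 + 189*u^2/2 + 126*u*v + v^3/6 + 42*v^2, u^2*v - 405*u^2/4 - 135*u*v - 11*v^3/36 - 45*v^2, 81*u^2 + u*v^2 + 108*u*v + 5*v^3/9 + 36*v^2}; counting standard monomials gives mu = 7. Corank 2; j^3 = (3*u + 2*v)^3 is a perfect cube, so E-series; the 4-jet and mu = 7 give E_7.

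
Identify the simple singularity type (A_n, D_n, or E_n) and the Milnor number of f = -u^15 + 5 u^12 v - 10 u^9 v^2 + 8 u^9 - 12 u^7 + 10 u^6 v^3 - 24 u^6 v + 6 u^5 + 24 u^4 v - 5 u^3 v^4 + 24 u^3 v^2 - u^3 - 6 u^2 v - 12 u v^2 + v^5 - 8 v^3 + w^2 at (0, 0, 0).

Type E_{8}, Milnor number mu = 8.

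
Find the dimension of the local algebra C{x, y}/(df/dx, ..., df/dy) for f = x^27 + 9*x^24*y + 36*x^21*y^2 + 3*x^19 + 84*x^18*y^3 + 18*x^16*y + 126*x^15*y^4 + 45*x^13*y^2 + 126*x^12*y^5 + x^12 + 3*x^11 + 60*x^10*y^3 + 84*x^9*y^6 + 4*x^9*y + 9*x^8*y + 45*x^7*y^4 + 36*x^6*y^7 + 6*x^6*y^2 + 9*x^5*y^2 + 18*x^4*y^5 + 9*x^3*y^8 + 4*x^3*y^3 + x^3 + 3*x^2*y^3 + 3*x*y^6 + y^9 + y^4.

The Hessian of f at 0 has rank 0. Corank 2; j^3 = x^3 is a perfect cube, so E-series; the 4-jet and mu = 6 give E_6.

6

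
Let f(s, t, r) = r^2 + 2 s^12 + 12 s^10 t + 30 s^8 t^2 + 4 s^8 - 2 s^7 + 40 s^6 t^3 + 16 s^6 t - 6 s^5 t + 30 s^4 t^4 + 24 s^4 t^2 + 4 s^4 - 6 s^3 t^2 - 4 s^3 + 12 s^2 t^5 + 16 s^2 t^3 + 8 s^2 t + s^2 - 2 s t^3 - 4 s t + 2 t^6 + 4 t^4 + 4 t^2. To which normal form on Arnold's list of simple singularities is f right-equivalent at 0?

A_{5}

The Hessian of f at 0 is [[2, -4, 0], [-4, 8, 0], [0, 0, 2]] with rank 2, so corank 1. A Groebner basis of the Jacobian ideal J(f) in C{s,t,r} is {s*t^2 - 160*s*t/211 + 66*s/1055 + 1072*t^2/1055 - 132*t/1055, -132*s*t/211 + 13*s/211 + t^3 + 160*t^2/211 - 26*t/211, s^2 - 12*s*t/211 - 512*s/1055 - 4*t^2/1055 + 1024*t/1055, r}; counting standard monomials gives mu = 5. Corank 1: A-series; mu = 5 gives A_5.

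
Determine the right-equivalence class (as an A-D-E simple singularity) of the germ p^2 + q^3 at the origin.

A2

The Hessian of f at 0 is [[2, 0], [0, 0]] with rank 1, so corank 1. A Groebner basis of the Jacobian ideal J(f) in C{p,q} is {q^2, p}; counting standard monomials gives mu = 2. Corank 1: A-series; mu = 2 gives A_2.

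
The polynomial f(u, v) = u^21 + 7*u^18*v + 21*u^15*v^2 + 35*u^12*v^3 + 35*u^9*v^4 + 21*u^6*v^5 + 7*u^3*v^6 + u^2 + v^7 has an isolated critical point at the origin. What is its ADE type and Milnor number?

Type A_6, Milnor number mu = 6.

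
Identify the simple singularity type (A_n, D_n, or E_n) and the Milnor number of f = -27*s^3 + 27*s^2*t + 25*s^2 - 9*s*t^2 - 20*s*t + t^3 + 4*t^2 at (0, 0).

Type A_2, Milnor number mu = 2.

The Hessian of f at 0 has rank 1. Corank 1: A-series; mu = 2 gives A_2.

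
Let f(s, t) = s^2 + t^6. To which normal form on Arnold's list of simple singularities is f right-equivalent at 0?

A5

The Hessian of f at 0 is [[2, 0], [0, 0]] with rank 1, so corank 1. A Groebner basis of the Jacobian ideal J(f) in C{s,t} is {t^5, s}; counting standard monomials gives mu = 5. Corank 1: A-series; mu = 5 gives A_5.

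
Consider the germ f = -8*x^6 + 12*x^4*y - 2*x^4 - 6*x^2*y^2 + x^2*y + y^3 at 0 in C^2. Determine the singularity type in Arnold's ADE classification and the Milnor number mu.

The Hessian of f at 0 has rank 0. Corank 2; j^3 = y*(x^2 + y^2) splits into three distinct lines over C (the quadratic factor has nonzero discriminant), so D_4.

Type D_4, Milnor number mu = 4.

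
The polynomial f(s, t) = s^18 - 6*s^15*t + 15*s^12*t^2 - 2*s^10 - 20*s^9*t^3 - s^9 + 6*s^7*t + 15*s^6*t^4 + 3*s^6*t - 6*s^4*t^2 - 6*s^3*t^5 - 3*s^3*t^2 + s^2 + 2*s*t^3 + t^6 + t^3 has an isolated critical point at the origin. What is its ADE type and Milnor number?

Type A_2, Milnor number mu = 2.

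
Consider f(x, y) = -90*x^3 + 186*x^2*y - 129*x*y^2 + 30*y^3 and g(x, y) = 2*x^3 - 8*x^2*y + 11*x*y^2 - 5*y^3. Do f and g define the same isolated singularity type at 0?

Yes.

The Hessian of f at 0 has rank 0. Corank 2; j^3 = -3*(3*x - 2*y)*(10*x^2 - 14*x*y + 5*y^2) splits into three distinct lines over C (the quadratic factor has nonzero discriminant), so D_4. The Hessian of g at 0 has rank 0. Corank 2; j^3 = (x - y)*(2*x^2 - 6*x*y + 5*y^2) splits into three distinct lines over C (the quadratic factor has nonzero discriminant), so D_4. Both have type D_4, hence right-equivalent.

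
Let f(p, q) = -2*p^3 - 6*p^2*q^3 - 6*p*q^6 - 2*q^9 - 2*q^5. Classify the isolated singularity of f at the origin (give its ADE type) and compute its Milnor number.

Type E8, Milnor number mu = 8.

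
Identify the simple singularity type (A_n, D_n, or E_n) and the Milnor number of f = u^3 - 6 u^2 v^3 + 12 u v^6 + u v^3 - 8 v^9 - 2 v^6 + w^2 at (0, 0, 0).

Type E_7, Milnor number mu = 7.

The Hessian of f at 0 has rank 1. Corank 2; j^3 = u^3 is a perfect cube, so E-series; the 4-jet and mu = 7 give E_7.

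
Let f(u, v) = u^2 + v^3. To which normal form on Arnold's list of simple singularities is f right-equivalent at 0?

A2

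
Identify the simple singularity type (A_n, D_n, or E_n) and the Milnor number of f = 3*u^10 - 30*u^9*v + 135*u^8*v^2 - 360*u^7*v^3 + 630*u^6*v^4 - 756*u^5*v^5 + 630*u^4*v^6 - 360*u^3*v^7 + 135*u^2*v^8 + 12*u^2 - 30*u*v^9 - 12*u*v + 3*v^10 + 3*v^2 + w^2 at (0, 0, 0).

Type A9, Milnor number mu = 9.

The Hessian of f at 0 is [[24, -12, 0], [-12, 6, 0], [0, 0, 2]] with rank 2, so corank 1. A Groebner basis of the Jacobian ideal J(f) in C{u,v,w} is {v^9, u - v/2, w}; counting standard monomials gives mu = 9. Corank 1: A-series; mu = 9 gives A_9.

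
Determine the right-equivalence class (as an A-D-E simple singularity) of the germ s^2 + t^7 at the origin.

The Hessian of f at 0 is [[2, 0], [0, 0]] with rank 1, so corank 1. A Groebner basis of the Jacobian ideal J(f) in C{s,t} is {t^6, s}; counting standard monomials gives mu = 6. Corank 1: A-series; mu = 6 gives A_6.

A_6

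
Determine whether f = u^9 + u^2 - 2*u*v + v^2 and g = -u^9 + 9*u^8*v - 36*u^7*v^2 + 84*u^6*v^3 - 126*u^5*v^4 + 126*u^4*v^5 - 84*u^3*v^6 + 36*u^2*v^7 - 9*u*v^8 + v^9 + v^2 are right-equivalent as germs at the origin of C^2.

The Hessian of f at 0 is [[2, -2], [-2, 2]] with rank 1, so corank 1. A Groebner basis of the Jacobian ideal J(f) in C{u,v} is {v^8, u - v}; counting standard monomials gives mu = 8. Corank 1: A-series; mu = 8 gives A_8. The Hessian of g at 0 is [[0, 0], [0, 2]] with rank 1, so corank 1. A Groebner basis of the Jacobian ideal J(g) in C{u,v} is {u^8, v}; counting standard monomials gives mu = 8. Corank 1: A-series; mu = 8 gives A_8. Both have type A_8, hence right-equivalent.

Yes.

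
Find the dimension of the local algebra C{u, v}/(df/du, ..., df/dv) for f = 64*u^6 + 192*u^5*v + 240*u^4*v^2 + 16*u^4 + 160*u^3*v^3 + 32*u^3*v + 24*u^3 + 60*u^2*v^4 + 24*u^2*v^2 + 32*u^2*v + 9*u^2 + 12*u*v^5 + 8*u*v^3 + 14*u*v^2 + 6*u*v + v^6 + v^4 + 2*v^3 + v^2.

5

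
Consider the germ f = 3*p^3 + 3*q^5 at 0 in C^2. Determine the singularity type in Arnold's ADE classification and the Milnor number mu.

Type E8, Milnor number mu = 8.

The Hessian of f at 0 is [[0, 0], [0, 0]] with rank 0, so corank 2. A Groebner basis of the Jacobian ideal J(f) in C{p,q} is {q^4, p^2}; counting standard monomials gives mu = 8. Corank 2; j^3 = 3*p^3 is a perfect cube, so E-series; the 5-jet and mu = 8 give E_8.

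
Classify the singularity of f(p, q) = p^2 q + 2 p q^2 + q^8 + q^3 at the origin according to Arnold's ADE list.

D_9

The Hessian of f at 0 has rank 0. Corank 2; j^3 = q*(p + q)^2 has shape L^2 M (L != M), so D-series; mu = 9 gives D_9.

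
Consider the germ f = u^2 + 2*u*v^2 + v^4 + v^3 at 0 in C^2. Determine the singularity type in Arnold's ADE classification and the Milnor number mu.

The Hessian of f at 0 is [[2, 0], [0, 0]] with rank 1, so corank 1. A Groebner basis of the Jacobian ideal J(f) in C{u,v} is {v^2, u}; counting standard monomials gives mu = 2. Corank 1: A-series; mu = 2 gives A_2.

Type A_2, Milnor number mu = 2.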